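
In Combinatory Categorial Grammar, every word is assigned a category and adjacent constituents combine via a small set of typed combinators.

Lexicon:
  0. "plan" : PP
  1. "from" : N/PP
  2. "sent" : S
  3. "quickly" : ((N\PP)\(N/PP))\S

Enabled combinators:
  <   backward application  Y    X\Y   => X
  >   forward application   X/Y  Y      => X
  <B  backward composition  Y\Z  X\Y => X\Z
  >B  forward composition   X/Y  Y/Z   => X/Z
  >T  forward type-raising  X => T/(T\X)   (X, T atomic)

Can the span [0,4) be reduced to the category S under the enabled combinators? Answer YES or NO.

PP N/PP S ((N\PP)\(N/PP))\S
CKY chart[0,4] = {N, N/(N\N), NP/(NP\N), PP/(PP\N), S/(S\N)}; S ∉ chart

NO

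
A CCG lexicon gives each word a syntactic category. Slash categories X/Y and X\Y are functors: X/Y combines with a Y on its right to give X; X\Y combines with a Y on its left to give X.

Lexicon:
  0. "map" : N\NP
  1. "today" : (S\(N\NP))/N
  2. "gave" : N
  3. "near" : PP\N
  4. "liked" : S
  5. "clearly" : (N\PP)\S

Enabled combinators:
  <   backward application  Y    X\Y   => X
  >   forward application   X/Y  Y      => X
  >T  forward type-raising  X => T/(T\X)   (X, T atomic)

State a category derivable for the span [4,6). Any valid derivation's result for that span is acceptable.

[0,6] S   <
  [0,1] "map" : N\NP
  [1,6] S\(N\NP)   >
    [1,2] "today" : (S\(N\NP))/N
    [2,6] N   <
      [2,4] PP   <
        [2,3] "gave" : N
        [3,4] "near" : PP\N
      [4,6] N\PP   <
        [4,5] "liked" : S
        [5,6] "clearly" : (N\PP)\S

N\PP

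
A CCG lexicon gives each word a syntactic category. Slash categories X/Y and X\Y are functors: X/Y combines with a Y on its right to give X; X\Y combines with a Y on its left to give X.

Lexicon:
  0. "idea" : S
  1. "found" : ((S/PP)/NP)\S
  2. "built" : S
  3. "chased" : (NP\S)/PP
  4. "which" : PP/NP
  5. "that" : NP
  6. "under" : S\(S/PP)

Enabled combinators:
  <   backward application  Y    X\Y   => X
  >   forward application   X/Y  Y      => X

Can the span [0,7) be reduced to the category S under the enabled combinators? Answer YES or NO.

YES

[0,7] S   <
  [0,6] S/PP   >
    [0,2] (S/PP)/NP   <
      [0,1] "idea" : S
      [1,2] "found" : ((S/PP)/NP)\S
    [2,6] NP   <
      [2,3] "built" : S
      [3,6] NP\S   >
        [3,4] "chased" : (NP\S)/PP
        [4,6] PP   >
          [4,5] "which" : PP/NP
          [5,6] "that" : NP
  [6,7] "under" : S\(S/PP)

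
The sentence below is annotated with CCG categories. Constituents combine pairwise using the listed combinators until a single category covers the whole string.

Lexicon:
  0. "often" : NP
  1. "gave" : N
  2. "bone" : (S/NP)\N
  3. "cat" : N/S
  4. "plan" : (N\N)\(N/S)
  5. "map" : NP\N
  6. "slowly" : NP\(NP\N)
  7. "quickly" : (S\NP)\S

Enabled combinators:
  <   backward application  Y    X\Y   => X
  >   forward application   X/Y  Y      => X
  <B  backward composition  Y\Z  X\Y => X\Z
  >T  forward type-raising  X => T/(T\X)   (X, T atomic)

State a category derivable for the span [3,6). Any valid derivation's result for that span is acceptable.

[0,8] S   >
  [0,1] S/(S\NP)   >T
    [0,1] "often" : NP
  [1,8] S\NP   <
    [1,7] S   >
      [1,3] S/NP   <
        [1,2] "gave" : N
        [2,3] "bone" : (S/NP)\N
      [3,7] NP   <
        [3,6] NP\N   <B
          [3,5] N\N   <
            [3,4] "cat" : N/S
            [4,5] "plan" : (N\N)\(N/S)
          [5,6] "map" : NP\N
        [6,7] "slowly" : NP\(NP\N)
    [7,8] "quickly" : (S\NP)\S

NP\N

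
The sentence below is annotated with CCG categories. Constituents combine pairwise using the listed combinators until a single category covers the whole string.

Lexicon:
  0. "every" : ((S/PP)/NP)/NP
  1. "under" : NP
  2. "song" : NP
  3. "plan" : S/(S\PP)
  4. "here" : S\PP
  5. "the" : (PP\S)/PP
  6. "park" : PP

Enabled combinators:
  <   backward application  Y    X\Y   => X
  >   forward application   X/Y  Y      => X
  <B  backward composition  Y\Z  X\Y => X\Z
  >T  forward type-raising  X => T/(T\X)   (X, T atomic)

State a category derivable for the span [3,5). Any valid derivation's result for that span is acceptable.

S

[0,7] S   >
  [0,3] S/PP   >
    [0,2] (S/PP)/NP   >
      [0,1] "every" : ((S/PP)/NP)/NP
      [1,2] "under" : NP
    [2,3] "song" : NP
  [3,7] PP   <
    [3,5] S   >
      [3,4] "plan" : S/(S\PP)
      [4,5] "here" : S\PP
    [5,7] PP\S   >
      [5,6] "the" : (PP\S)/PP
      [6,7] "park" : PP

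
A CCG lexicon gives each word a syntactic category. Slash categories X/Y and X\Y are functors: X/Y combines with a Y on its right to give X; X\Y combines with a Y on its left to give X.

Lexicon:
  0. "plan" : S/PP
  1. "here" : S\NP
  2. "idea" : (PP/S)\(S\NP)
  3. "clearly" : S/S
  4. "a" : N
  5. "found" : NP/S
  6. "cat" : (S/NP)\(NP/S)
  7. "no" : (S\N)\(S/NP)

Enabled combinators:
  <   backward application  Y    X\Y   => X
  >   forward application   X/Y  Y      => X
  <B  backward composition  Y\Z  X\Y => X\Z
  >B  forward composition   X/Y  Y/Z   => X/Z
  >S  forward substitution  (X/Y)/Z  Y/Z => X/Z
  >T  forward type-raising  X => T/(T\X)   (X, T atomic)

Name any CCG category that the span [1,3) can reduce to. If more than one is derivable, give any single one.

PP/S

[0,8] S   >
  [0,1] "plan" : S/PP
  [1,8] PP   >
    [1,4] PP/S   >B
      [1,3] PP/S   <
        [1,2] "here" : S\NP
        [2,3] "idea" : (PP/S)\(S\NP)
      [3,4] "clearly" : S/S
    [4,8] S   <
      [4,5] "a" : N
      [5,8] S\N   <
        [5,7] S/NP   <
          [5,6] "found" : NP/S
          [6,7] "cat" : (S/NP)\(NP/S)
        [7,8] "no" : (S\N)\(S/NP)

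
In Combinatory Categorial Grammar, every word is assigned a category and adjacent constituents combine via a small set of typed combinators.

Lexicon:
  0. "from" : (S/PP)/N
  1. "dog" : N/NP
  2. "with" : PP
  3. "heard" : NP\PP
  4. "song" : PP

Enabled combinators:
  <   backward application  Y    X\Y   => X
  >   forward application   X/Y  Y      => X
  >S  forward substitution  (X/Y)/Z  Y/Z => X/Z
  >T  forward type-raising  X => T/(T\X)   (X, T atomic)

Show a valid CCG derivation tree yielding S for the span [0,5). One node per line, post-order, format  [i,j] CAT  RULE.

[0,1] (S/PP)/N  lex  "from"
[1,2] N/NP  lex  "dog"
[2,3] PP  lex  "with"
[3,4] NP\PP  lex  "heard"
[2,4] NP  <  k=3
[1,4] N  >  k=2
[0,4] S/PP  >  k=1
[4,5] PP  lex  "song"
[0,5] S  >  k=4

[0,5] S   >
  [0,4] S/PP   >
    [0,1] "from" : (S/PP)/N
    [1,4] N   >
      [1,2] "dog" : N/NP
      [2,4] NP   <
        [2,3] "with" : PP
        [3,4] "heard" : NP\PP
  [4,5] "song" : PP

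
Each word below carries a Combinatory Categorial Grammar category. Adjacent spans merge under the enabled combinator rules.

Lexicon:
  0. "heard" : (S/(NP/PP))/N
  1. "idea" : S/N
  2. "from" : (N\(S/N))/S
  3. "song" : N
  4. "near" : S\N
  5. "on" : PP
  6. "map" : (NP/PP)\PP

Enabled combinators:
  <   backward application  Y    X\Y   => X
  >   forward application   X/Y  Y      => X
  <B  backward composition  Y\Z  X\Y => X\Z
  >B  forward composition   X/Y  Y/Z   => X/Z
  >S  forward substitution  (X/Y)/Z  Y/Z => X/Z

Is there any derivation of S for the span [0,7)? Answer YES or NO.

YES

[0,7] S   >
  [0,5] S/(NP/PP)   >
    [0,1] "heard" : (S/(NP/PP))/N
    [1,5] N   <
      [1,2] "idea" : S/N
      [2,5] N\(S/N)   >
        [2,3] "from" : (N\(S/N))/S
        [3,5] S   <
          [3,4] "song" : N
          [4,5] "near" : S\N
  [5,7] NP/PP   <
    [5,6] "on" : PP
    [6,7] "map" : (NP/PP)\PP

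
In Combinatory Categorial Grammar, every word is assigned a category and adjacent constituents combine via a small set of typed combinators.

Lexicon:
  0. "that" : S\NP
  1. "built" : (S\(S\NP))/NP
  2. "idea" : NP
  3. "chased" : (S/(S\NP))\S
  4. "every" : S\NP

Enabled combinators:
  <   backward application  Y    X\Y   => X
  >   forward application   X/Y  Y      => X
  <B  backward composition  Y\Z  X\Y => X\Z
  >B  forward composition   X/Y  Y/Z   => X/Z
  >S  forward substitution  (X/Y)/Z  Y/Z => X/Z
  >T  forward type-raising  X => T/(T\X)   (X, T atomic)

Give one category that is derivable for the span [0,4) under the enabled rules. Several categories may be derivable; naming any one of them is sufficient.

[0,5] S   >
  [0,4] S/(S\NP)   <
    [0,3] S   <
      [0,1] "that" : S\NP
      [1,3] S\(S\NP)   >
        [1,2] "built" : (S\(S\NP))/NP
        [2,3] "idea" : NP
    [3,4] "chased" : (S/(S\NP))\S
  [4,5] "every" : S\NP

S/(S\NP)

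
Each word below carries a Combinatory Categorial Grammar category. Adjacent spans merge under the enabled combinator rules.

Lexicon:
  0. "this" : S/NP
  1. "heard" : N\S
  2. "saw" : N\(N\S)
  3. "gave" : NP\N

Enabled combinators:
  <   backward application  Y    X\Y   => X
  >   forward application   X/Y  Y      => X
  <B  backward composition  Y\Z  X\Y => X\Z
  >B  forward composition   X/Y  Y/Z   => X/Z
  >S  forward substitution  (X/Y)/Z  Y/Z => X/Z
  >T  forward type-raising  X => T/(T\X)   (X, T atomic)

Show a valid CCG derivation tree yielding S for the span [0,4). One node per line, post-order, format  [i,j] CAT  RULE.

[0,1] S/NP  lex  "this"
[1,2] N\S  lex  "heard"
[2,3] N\(N\S)  lex  "saw"
[1,3] N  <  k=2
[3,4] NP\N  lex  "gave"
[1,4] NP  <  k=3
[0,4] S  >  k=1

[0,4] S   >
  [0,1] "this" : S/NP
  [1,4] NP   <
    [1,3] N   <
      [1,2] "heard" : N\S
      [2,3] "saw" : N\(N\S)
    [3,4] "gave" : NP\N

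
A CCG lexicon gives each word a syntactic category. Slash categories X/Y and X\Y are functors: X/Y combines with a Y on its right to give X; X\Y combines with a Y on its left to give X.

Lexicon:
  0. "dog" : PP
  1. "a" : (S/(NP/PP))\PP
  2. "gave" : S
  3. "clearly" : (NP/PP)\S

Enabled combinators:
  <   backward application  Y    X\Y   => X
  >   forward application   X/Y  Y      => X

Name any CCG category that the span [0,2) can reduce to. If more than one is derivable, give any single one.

[0,4] S   >
  [0,2] S/(NP/PP)   <
    [0,1] "dog" : PP
    [1,2] "a" : (S/(NP/PP))\PP
  [2,4] NP/PP   <
    [2,3] "gave" : S
    [3,4] "clearly" : (NP/PP)\S

S/(NP/PP)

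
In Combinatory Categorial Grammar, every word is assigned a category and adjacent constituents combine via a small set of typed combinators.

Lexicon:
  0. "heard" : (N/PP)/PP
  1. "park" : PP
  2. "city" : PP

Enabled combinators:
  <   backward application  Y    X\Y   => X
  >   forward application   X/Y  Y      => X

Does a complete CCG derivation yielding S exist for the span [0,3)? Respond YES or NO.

(N/PP)/PP PP PP
CKY chart[0,3] = {N}; S ∉ chart

NO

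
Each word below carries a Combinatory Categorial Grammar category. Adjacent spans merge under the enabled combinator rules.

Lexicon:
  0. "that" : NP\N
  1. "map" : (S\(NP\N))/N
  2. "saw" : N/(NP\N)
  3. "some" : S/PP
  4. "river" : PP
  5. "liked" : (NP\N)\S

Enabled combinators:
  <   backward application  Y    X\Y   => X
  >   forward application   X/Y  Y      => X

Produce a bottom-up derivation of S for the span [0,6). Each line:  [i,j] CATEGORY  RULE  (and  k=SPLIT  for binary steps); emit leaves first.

[0,6] S   <
  [0,1] "that" : NP\N
  [1,6] S\(NP\N)   >
    [1,2] "map" : (S\(NP\N))/N
    [2,6] N   >
      [2,3] "saw" : N/(NP\N)
      [3,6] NP\N   <
        [3,5] S   >
          [3,4] "some" : S/PP
          [4,5] "river" : PP
        [5,6] "liked" : (NP\N)\S

[0,1] NP\N  lex  "that"
[1,2] (S\(NP\N))/N  lex  "map"
[2,3] N/(NP\N)  lex  "saw"
[3,4] S/PP  lex  "some"
[4,5] PP  lex  "river"
[3,5] S  >  k=4
[5,6] (NP\N)\S  lex  "liked"
[3,6] NP\N  <  k=5
[2,6] N  >  k=3
[1,6] S\(NP\N)  >  k=2
[0,6] S  <  k=1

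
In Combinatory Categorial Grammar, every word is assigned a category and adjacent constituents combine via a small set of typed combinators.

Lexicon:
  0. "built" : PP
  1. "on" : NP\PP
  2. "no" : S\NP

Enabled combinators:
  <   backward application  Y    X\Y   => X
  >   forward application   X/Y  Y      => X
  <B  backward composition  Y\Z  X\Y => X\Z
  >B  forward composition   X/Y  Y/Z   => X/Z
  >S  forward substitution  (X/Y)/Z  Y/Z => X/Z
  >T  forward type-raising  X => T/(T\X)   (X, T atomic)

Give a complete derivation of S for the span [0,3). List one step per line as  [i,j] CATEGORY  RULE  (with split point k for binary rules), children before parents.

[0,1] PP  lex  "built"
[0,1] S/(S\PP)  >T
[1,2] NP\PP  lex  "on"
[2,3] S\NP  lex  "no"
[1,3] S\PP  <B  k=2
[0,3] S  >  k=1

[0,3] S   >
  [0,1] S/(S\PP)   >T
    [0,1] "built" : PP
  [1,3] S\PP   <B
    [1,2] "on" : NP\PP
    [2,3] "no" : S\NP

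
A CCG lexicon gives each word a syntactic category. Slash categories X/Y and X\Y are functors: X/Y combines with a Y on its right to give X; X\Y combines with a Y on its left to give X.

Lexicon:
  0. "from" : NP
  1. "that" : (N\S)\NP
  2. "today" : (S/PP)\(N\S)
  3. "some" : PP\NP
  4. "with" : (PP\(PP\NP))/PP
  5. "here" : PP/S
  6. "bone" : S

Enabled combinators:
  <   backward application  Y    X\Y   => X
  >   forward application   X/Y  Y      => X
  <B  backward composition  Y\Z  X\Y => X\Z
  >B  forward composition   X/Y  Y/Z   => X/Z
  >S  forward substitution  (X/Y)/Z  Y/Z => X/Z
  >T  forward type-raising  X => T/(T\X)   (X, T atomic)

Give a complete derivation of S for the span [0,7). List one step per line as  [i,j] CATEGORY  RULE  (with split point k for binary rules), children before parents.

[0,7] S   >
  [0,3] S/PP   <
    [0,2] N\S   <
      [0,1] "from" : NP
      [1,2] "that" : (N\S)\NP
    [2,3] "today" : (S/PP)\(N\S)
  [3,7] PP   <
    [3,4] "some" : PP\NP
    [4,7] PP\(PP\NP)   >
      [4,5] "with" : (PP\(PP\NP))/PP
      [5,7] PP   >
        [5,6] "here" : PP/S
        [6,7] "bone" : S

[0,1] NP  lex  "from"
[1,2] (N\S)\NP  lex  "that"
[0,2] N\S  <  k=1
[2,3] (S/PP)\(N\S)  lex  "today"
[0,3] S/PP  <  k=2
[3,4] PP\NP  lex  "some"
[4,5] (PP\(PP\NP))/PP  lex  "with"
[5,6] PP/S  lex  "here"
[6,7] S  lex  "bone"
[5,7] PP  >  k=6
[4,7] PP\(PP\NP)  >  k=5
[3,7] PP  <  k=4
[0,7] S  >  k=3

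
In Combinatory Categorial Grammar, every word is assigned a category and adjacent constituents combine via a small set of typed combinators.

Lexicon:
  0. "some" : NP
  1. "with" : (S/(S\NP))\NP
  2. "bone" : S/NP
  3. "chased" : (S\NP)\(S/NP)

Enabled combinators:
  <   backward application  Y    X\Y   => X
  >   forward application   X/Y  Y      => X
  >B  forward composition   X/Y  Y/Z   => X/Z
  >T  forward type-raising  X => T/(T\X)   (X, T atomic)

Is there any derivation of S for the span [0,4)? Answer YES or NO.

YES

[0,4] S   >
  [0,2] S/(S\NP)   <
    [0,1] "some" : NP
    [1,2] "with" : (S/(S\NP))\NP
  [2,4] S\NP   <
    [2,3] "bone" : S/NP
    [3,4] "chased" : (S\NP)\(S/NP)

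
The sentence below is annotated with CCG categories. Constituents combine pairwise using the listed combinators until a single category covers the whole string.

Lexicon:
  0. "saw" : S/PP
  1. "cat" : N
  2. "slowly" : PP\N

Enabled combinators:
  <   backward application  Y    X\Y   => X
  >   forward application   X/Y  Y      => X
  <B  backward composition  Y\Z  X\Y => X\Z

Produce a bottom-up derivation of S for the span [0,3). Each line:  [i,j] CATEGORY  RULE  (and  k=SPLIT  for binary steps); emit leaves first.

[0,3] S   >
  [0,1] "saw" : S/PP
  [1,3] PP   <
    [1,2] "cat" : N
    [2,3] "slowly" : PP\N

[0,1] S/PP  lex  "saw"
[1,2] N  lex  "cat"
[2,3] PP\N  lex  "slowly"
[1,3] PP  <  k=2
[0,3] S  >  k=1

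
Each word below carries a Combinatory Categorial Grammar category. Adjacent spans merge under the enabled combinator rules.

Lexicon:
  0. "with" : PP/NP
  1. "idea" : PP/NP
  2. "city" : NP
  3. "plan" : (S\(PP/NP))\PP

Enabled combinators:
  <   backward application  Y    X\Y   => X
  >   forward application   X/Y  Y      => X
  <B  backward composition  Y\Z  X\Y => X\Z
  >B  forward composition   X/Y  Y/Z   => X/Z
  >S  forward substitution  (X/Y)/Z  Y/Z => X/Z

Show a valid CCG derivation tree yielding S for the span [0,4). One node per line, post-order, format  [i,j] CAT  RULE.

[0,4] S   <
  [0,1] "with" : PP/NP
  [1,4] S\(PP/NP)   <
    [1,3] PP   >
      [1,2] "idea" : PP/NP
      [2,3] "city" : NP
    [3,4] "plan" : (S\(PP/NP))\PP

[0,1] PP/NP  lex  "with"
[1,2] PP/NP  lex  "idea"
[2,3] NP  lex  "city"
[1,3] PP  >  k=2
[3,4] (S\(PP/NP))\PP  lex  "plan"
[1,4] S\(PP/NP)  <  k=3
[0,4] S  <  k=1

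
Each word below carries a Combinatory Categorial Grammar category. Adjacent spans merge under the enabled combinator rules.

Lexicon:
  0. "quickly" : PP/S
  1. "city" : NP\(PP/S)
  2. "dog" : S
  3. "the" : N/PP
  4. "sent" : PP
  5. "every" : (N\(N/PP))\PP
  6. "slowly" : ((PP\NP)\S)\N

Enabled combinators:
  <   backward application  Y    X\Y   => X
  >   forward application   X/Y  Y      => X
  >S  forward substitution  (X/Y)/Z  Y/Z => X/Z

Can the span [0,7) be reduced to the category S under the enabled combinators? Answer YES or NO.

PP/S NP\(PP/S) S N/PP PP (N\(N/PP))\PP ((PP\NP)\S)\N
CKY chart[0,7] = {PP}; S ∉ chart

NO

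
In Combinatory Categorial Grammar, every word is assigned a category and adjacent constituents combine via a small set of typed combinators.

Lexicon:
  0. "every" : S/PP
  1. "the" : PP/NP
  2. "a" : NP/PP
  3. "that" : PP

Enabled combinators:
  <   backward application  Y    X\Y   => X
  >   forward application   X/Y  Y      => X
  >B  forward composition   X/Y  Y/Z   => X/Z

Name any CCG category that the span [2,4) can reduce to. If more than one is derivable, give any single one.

[0,4] S   >
  [0,2] S/NP   >B
    [0,1] "every" : S/PP
    [1,2] "the" : PP/NP
  [2,4] NP   >
    [2,3] "a" : NP/PP
    [3,4] "that" : PP

NP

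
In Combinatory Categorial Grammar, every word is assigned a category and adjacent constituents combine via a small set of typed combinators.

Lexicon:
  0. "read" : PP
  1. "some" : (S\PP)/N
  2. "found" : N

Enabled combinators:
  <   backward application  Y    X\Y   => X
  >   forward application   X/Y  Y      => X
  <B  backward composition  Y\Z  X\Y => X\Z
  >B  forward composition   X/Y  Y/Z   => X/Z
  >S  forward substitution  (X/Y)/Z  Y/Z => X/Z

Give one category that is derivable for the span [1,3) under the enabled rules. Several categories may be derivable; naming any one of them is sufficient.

[0,3] S   <
  [0,1] "read" : PP
  [1,3] S\PP   >
    [1,2] "some" : (S\PP)/N
    [2,3] "found" : N

S\PP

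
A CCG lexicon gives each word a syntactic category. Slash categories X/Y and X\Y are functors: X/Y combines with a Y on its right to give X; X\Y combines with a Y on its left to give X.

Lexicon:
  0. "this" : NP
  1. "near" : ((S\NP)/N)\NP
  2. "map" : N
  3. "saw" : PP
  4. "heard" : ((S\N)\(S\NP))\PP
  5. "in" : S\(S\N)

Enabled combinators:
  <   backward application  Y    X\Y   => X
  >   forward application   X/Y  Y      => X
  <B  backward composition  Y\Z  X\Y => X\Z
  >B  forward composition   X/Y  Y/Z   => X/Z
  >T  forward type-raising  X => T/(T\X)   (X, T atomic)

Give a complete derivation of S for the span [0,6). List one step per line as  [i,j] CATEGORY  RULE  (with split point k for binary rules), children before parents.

[0,1] NP  lex  "this"
[1,2] ((S\NP)/N)\NP  lex  "near"
[0,2] (S\NP)/N  <  k=1
[2,3] N  lex  "map"
[0,3] S\NP  >  k=2
[3,4] PP  lex  "saw"
[4,5] ((S\N)\(S\NP))\PP  lex  "heard"
[3,5] (S\N)\(S\NP)  <  k=4
[0,5] S\N  <  k=3
[5,6] S\(S\N)  lex  "in"
[0,6] S  <  k=5

[0,6] S   <
  [0,5] S\N   <
    [0,3] S\NP   >
      [0,2] (S\NP)/N   <
        [0,1] "this" : NP
        [1,2] "near" : ((S\NP)/N)\NP
      [2,3] "map" : N
    [3,5] (S\N)\(S\NP)   <
      [3,4] "saw" : PP
      [4,5] "heard" : ((S\N)\(S\NP))\PP
  [5,6] "in" : S\(S\N)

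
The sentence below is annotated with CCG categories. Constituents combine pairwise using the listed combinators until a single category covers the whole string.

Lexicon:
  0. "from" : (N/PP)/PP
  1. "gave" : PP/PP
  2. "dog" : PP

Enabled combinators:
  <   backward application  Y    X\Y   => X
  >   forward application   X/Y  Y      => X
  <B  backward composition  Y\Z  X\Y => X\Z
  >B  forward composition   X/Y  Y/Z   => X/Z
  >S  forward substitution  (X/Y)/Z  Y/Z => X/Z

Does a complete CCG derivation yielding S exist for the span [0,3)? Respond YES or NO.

NO

(N/PP)/PP PP/PP PP
CKY chart[0,3] = {N, N/PP}; S ∉ chart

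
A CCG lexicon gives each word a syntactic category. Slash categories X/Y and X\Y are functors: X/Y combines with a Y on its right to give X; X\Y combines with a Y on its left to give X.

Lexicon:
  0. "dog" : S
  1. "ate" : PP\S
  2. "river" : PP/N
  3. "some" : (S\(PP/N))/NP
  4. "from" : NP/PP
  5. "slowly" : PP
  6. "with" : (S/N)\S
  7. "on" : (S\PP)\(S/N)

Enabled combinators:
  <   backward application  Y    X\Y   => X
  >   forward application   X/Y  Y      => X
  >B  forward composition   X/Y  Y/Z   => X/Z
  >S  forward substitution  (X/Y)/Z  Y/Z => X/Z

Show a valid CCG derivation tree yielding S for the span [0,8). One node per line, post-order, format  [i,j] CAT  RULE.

[0,1] S  lex  "dog"
[1,2] PP\S  lex  "ate"
[0,2] PP  <  k=1
[2,3] PP/N  lex  "river"
[3,4] (S\(PP/N))/NP  lex  "some"
[4,5] NP/PP  lex  "from"
[5,6] PP  lex  "slowly"
[4,6] NP  >  k=5
[3,6] S\(PP/N)  >  k=4
[2,6] S  <  k=3
[6,7] (S/N)\S  lex  "with"
[2,7] S/N  <  k=6
[7,8] (S\PP)\(S/N)  lex  "on"
[2,8] S\PP  <  k=7
[0,8] S  <  k=2

[0,8] S   <
  [0,2] PP   <
    [0,1] "dog" : S
    [1,2] "ate" : PP\S
  [2,8] S\PP   <
    [2,7] S/N   <
      [2,6] S   <
        [2,3] "river" : PP/N
        [3,6] S\(PP/N)   >
          [3,4] "some" : (S\(PP/N))/NP
          [4,6] NP   >
            [4,5] "from" : NP/PP
            [5,6] "slowly" : PP
      [6,7] "with" : (S/N)\S
    [7,8] "on" : (S\PP)\(S/N)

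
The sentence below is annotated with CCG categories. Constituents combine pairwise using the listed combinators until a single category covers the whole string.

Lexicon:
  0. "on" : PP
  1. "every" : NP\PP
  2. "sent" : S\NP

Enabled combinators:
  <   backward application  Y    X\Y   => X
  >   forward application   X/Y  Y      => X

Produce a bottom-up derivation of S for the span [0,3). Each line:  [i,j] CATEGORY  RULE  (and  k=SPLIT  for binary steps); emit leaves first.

[0,1] PP  lex  "on"
[1,2] NP\PP  lex  "every"
[0,2] NP  <  k=1
[2,3] S\NP  lex  "sent"
[0,3] S  <  k=2

[0,3] S   <
  [0,2] NP   <
    [0,1] "on" : PP
    [1,2] "every" : NP\PP
  [2,3] "sent" : S\NP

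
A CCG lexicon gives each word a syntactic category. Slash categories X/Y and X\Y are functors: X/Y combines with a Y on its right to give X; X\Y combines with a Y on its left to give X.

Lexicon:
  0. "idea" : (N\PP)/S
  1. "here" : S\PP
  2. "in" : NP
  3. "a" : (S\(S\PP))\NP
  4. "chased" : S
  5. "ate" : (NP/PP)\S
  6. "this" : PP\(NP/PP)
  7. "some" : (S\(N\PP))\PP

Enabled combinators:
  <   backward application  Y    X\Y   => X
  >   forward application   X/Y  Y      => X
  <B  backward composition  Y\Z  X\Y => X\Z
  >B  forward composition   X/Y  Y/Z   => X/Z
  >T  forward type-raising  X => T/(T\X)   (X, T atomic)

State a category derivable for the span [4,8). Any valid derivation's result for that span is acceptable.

S\(N\PP)

[0,8] S   <
  [0,4] N\PP   >
    [0,1] "idea" : (N\PP)/S
    [1,4] S   <
      [1,2] "here" : S\PP
      [2,4] S\(S\PP)   <
        [2,3] "in" : NP
        [3,4] "a" : (S\(S\PP))\NP
  [4,8] S\(N\PP)   <
    [4,7] PP   <
      [4,5] "chased" : S
      [5,7] PP\S   <B
        [5,6] "ate" : (NP/PP)\S
        [6,7] "this" : PP\(NP/PP)
    [7,8] "some" : (S\(N\PP))\PP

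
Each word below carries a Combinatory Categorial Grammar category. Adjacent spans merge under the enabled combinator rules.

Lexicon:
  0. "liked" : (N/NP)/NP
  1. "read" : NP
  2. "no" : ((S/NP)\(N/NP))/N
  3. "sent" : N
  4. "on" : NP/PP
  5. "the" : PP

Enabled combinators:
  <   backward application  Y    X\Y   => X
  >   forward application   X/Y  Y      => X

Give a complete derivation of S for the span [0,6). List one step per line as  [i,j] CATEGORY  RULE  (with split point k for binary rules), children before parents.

[0,1] (N/NP)/NP  lex  "liked"
[1,2] NP  lex  "read"
[0,2] N/NP  >  k=1
[2,3] ((S/NP)\(N/NP))/N  lex  "no"
[3,4] N  lex  "sent"
[2,4] (S/NP)\(N/NP)  >  k=3
[0,4] S/NP  <  k=2
[4,5] NP/PP  lex  "on"
[5,6] PP  lex  "the"
[4,6] NP  >  k=5
[0,6] S  >  k=4

[0,6] S   >
  [0,4] S/NP   <
    [0,2] N/NP   >
      [0,1] "liked" : (N/NP)/NP
      [1,2] "read" : NP
    [2,4] (S/NP)\(N/NP)   >
      [2,3] "no" : ((S/NP)\(N/NP))/N
      [3,4] "sent" : N
  [4,6] NP   >
    [4,5] "on" : NP/PP
    [5,6] "the" : PP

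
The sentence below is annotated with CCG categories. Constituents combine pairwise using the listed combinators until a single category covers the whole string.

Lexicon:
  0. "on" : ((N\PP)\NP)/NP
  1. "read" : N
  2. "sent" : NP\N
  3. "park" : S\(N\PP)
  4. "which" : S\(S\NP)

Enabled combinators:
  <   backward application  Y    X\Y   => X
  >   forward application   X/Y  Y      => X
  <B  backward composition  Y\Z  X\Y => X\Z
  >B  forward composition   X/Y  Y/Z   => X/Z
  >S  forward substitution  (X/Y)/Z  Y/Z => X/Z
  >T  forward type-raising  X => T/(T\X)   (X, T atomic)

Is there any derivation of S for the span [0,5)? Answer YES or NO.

YES

[0,5] S   <
  [0,4] S\NP   <B
    [0,3] (N\PP)\NP   >
      [0,1] "on" : ((N\PP)\NP)/NP
      [1,3] NP   <
        [1,2] "read" : N
        [2,3] "sent" : NP\N
    [3,4] "park" : S\(N\PP)
  [4,5] "which" : S\(S\NP)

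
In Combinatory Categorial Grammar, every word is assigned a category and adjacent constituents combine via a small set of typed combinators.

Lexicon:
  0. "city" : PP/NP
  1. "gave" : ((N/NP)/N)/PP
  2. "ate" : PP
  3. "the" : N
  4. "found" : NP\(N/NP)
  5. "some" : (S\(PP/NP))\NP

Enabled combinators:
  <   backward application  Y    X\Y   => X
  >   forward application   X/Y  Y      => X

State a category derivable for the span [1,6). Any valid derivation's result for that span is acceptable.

S\(PP/NP)

[0,6] S   <
  [0,1] "city" : PP/NP
  [1,6] S\(PP/NP)   <
    [1,5] NP   <
      [1,4] N/NP   >
        [1,3] (N/NP)/N   >
          [1,2] "gave" : ((N/NP)/N)/PP
          [2,3] "ate" : PP
        [3,4] "the" : N
      [4,5] "found" : NP\(N/NP)
    [5,6] "some" : (S\(PP/NP))\NP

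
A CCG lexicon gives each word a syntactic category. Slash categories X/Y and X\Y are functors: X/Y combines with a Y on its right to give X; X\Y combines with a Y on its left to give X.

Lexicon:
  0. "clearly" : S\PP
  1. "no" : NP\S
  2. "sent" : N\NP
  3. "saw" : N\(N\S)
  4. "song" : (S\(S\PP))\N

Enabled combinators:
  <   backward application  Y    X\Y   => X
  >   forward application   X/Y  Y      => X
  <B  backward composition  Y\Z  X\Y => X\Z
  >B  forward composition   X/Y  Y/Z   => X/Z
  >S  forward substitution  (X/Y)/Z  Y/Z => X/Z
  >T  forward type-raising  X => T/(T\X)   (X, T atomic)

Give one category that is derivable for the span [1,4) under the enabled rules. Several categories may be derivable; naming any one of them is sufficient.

[0,5] S   <
  [0,1] "clearly" : S\PP
  [1,5] S\(S\PP)   <
    [1,4] N   <
      [1,3] N\S   <B
        [1,2] "no" : NP\S
        [2,3] "sent" : N\NP
      [3,4] "saw" : N\(N\S)
    [4,5] "song" : (S\(S\PP))\N

N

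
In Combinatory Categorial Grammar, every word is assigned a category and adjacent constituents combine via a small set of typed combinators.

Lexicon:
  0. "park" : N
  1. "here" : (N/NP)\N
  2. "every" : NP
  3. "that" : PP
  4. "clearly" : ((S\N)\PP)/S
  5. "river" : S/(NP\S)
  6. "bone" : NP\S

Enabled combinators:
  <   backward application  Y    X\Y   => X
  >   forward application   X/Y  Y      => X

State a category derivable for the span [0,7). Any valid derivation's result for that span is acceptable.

S

[0,7] S   <
  [0,3] N   >
    [0,2] N/NP   <
      [0,1] "park" : N
      [1,2] "here" : (N/NP)\N
    [2,3] "every" : NP
  [3,7] S\N   <
    [3,4] "that" : PP
    [4,7] (S\N)\PP   >
      [4,5] "clearly" : ((S\N)\PP)/S
      [5,7] S   >
        [5,6] "river" : S/(NP\S)
        [6,7] "bone" : NP\S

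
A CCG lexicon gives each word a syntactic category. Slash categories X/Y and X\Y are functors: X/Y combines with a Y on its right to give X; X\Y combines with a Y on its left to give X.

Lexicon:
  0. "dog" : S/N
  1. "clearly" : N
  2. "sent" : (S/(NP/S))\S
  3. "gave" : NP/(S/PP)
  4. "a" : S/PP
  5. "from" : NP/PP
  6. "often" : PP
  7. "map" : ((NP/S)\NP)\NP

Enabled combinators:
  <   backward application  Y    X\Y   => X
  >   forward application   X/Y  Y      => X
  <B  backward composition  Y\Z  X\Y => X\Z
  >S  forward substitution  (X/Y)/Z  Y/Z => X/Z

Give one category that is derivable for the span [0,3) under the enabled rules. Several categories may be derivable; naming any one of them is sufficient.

[0,8] S   >
  [0,3] S/(NP/S)   <
    [0,2] S   >
      [0,1] "dog" : S/N
      [1,2] "clearly" : N
    [2,3] "sent" : (S/(NP/S))\S
  [3,8] NP/S   <
    [3,5] NP   >
      [3,4] "gave" : NP/(S/PP)
      [4,5] "a" : S/PP
    [5,8] (NP/S)\NP   <
      [5,7] NP   >
        [5,6] "from" : NP/PP
        [6,7] "often" : PP
      [7,8] "map" : ((NP/S)\NP)\NP

S/(NP/S)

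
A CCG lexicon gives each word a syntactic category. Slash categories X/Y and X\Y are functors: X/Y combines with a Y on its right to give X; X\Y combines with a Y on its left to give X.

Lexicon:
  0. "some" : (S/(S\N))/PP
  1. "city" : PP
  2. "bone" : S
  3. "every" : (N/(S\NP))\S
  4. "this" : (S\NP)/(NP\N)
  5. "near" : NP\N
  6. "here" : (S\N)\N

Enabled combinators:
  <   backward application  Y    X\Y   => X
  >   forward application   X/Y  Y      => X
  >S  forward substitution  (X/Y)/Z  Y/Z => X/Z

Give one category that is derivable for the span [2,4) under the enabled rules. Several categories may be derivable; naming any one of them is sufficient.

N/(S\NP)

[0,7] S   >
  [0,2] S/(S\N)   >
    [0,1] "some" : (S/(S\N))/PP
    [1,2] "city" : PP
  [2,7] S\N   <
    [2,6] N   >
      [2,4] N/(S\NP)   <
        [2,3] "bone" : S
        [3,4] "every" : (N/(S\NP))\S
      [4,6] S\NP   >
        [4,5] "this" : (S\NP)/(NP\N)
        [5,6] "near" : NP\N
    [6,7] "here" : (S\N)\N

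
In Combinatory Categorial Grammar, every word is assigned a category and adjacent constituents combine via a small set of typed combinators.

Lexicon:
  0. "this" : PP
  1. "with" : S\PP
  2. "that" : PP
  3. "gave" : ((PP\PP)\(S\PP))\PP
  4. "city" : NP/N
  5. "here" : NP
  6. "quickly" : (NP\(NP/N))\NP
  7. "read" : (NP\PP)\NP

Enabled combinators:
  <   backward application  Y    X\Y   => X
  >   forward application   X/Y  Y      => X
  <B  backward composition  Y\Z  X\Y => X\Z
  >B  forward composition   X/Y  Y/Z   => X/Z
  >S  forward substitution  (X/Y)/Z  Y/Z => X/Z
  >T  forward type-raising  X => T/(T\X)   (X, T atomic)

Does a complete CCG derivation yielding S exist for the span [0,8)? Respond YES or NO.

PP S\PP PP ((PP\PP)\(S\PP))\PP NP/N NP (NP\(NP/N))\NP (NP\PP)\NP
CKY chart[0,8] = {N/(N\NP), NP, NP/(NP\NP), PP/(PP\NP), S/(S\NP)}; S ∉ chart

NO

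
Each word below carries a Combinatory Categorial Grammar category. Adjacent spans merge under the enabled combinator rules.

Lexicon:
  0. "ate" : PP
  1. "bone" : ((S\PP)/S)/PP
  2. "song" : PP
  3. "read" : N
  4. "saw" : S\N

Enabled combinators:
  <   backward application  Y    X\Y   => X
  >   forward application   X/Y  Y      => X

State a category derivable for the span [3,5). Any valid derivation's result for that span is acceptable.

[0,5] S   <
  [0,1] "ate" : PP
  [1,5] S\PP   >
    [1,3] (S\PP)/S   >
      [1,2] "bone" : ((S\PP)/S)/PP
      [2,3] "song" : PP
    [3,5] S   <
      [3,4] "read" : N
      [4,5] "saw" : S\N

S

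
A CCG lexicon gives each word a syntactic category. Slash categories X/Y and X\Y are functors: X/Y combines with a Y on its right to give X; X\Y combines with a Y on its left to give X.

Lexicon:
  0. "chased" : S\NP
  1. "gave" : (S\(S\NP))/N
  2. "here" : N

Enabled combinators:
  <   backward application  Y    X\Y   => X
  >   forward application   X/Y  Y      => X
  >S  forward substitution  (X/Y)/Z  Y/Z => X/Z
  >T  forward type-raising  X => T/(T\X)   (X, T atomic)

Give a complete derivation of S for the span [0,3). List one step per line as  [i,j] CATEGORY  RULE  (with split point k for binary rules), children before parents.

[0,1] S\NP  lex  "chased"
[1,2] (S\(S\NP))/N  lex  "gave"
[2,3] N  lex  "here"
[1,3] S\(S\NP)  >  k=2
[0,3] S  <  k=1

[0,3] S   <
  [0,1] "chased" : S\NP
  [1,3] S\(S\NP)   >
    [1,2] "gave" : (S\(S\NP))/N
    [2,3] "here" : N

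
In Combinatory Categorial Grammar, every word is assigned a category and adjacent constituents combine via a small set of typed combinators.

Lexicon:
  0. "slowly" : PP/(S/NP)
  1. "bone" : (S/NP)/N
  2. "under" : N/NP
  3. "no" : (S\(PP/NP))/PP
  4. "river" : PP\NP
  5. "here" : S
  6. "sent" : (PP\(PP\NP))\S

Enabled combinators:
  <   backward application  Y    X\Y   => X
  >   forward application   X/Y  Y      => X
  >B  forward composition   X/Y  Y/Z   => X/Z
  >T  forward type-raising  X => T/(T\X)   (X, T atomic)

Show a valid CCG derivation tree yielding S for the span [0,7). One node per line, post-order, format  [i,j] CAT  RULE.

[0,7] S   <
  [0,3] PP/NP   >B
    [0,2] PP/N   >B
      [0,1] "slowly" : PP/(S/NP)
      [1,2] "bone" : (S/NP)/N
    [2,3] "under" : N/NP
  [3,7] S\(PP/NP)   >
    [3,4] "no" : (S\(PP/NP))/PP
    [4,7] PP   <
      [4,5] "river" : PP\NP
      [5,7] PP\(PP\NP)   <
        [5,6] "here" : S
        [6,7] "sent" : (PP\(PP\NP))\S

[0,1] PP/(S/NP)  lex  "slowly"
[1,2] (S/NP)/N  lex  "bone"
[0,2] PP/N  >B  k=1
[2,3] N/NP  lex  "under"
[0,3] PP/NP  >B  k=2
[3,4] (S\(PP/NP))/PP  lex  "no"
[4,5] PP\NP  lex  "river"
[5,6] S  lex  "here"
[6,7] (PP\(PP\NP))\S  lex  "sent"
[5,7] PP\(PP\NP)  <  k=6
[4,7] PP  <  k=5
[3,7] S\(PP/NP)  >  k=4
[0,7] S  <  k=3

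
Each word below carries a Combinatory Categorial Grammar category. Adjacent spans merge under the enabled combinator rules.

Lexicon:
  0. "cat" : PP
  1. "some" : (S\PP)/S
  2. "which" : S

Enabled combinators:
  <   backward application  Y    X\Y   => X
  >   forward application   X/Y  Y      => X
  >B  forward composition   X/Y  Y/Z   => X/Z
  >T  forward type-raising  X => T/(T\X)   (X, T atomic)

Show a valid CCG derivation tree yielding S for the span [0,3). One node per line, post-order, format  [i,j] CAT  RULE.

[0,3] S   <
  [0,1] "cat" : PP
  [1,3] S\PP   >
    [1,2] "some" : (S\PP)/S
    [2,3] "which" : S

[0,1] PP  lex  "cat"
[1,2] (S\PP)/S  lex  "some"
[2,3] S  lex  "which"
[1,3] S\PP  >  k=2
[0,3] S  <  k=1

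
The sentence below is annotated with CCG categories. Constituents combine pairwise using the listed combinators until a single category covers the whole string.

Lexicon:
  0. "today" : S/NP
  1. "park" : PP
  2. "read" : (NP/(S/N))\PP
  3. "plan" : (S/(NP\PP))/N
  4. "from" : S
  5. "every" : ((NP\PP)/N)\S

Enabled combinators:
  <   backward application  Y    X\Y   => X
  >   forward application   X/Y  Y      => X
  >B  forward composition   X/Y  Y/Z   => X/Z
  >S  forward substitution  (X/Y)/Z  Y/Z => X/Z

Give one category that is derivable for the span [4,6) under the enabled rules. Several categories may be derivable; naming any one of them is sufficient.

[0,6] S   >
  [0,1] "today" : S/NP
  [1,6] NP   >
    [1,3] NP/(S/N)   <
      [1,2] "park" : PP
      [2,3] "read" : (NP/(S/N))\PP
    [3,6] S/N   >S
      [3,4] "plan" : (S/(NP\PP))/N
      [4,6] (NP\PP)/N   <
        [4,5] "from" : S
        [5,6] "every" : ((NP\PP)/N)\S

(NP\PP)/N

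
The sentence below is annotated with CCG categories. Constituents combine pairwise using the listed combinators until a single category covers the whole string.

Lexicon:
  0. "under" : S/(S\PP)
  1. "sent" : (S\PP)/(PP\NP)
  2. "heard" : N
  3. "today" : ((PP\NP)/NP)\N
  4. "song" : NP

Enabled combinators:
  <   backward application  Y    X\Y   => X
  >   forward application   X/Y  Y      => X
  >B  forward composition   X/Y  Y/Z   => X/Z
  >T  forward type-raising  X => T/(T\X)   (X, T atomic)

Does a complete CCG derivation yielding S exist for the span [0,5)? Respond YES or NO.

YES

[0,5] S   >
  [0,1] "under" : S/(S\PP)
  [1,5] S\PP   >
    [1,2] "sent" : (S\PP)/(PP\NP)
    [2,5] PP\NP   >
      [2,4] (PP\NP)/NP   <
        [2,3] "heard" : N
        [3,4] "today" : ((PP\NP)/NP)\N
      [4,5] "song" : NP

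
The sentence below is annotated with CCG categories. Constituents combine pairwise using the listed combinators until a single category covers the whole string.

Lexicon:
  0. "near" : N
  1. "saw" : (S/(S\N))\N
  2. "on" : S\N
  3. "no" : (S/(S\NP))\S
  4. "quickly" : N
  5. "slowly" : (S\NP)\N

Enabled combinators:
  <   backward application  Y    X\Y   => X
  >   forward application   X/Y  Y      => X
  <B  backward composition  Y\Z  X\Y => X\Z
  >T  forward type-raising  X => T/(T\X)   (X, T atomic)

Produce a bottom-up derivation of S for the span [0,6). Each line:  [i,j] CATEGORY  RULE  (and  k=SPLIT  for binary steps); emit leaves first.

[0,1] N  lex  "near"
[1,2] (S/(S\N))\N  lex  "saw"
[0,2] S/(S\N)  <  k=1
[2,3] S\N  lex  "on"
[0,3] S  >  k=2
[3,4] (S/(S\NP))\S  lex  "no"
[0,4] S/(S\NP)  <  k=3
[4,5] N  lex  "quickly"
[5,6] (S\NP)\N  lex  "slowly"
[4,6] S\NP  <  k=5
[0,6] S  >  k=4

[0,6] S   >
  [0,4] S/(S\NP)   <
    [0,3] S   >
      [0,2] S/(S\N)   <
        [0,1] "near" : N
        [1,2] "saw" : (S/(S\N))\N
      [2,3] "on" : S\N
    [3,4] "no" : (S/(S\NP))\S
  [4,6] S\NP   <
    [4,5] "quickly" : N
    [5,6] "slowly" : (S\NP)\N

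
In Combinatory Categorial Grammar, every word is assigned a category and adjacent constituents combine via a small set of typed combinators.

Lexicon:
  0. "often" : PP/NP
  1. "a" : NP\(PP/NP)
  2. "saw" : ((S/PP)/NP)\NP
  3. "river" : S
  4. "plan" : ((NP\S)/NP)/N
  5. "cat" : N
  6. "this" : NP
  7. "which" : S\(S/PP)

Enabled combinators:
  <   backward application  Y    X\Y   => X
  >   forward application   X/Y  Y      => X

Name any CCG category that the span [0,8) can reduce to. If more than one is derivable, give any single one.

[0,8] S   <
  [0,7] S/PP   >
    [0,3] (S/PP)/NP   <
      [0,2] NP   <
        [0,1] "often" : PP/NP
        [1,2] "a" : NP\(PP/NP)
      [2,3] "saw" : ((S/PP)/NP)\NP
    [3,7] NP   <
      [3,4] "river" : S
      [4,7] NP\S   >
        [4,6] (NP\S)/NP   >
          [4,5] "plan" : ((NP\S)/NP)/N
          [5,6] "cat" : N
        [6,7] "this" : NP
  [7,8] "which" : S\(S/PP)

S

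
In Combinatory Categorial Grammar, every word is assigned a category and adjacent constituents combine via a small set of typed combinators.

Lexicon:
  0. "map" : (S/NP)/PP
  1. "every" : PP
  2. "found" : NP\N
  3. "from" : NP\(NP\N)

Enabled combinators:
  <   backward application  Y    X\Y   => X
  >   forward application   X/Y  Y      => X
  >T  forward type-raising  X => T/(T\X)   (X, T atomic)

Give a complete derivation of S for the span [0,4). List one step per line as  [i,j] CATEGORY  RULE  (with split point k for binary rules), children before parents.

[0,4] S   >
  [0,2] S/NP   >
    [0,1] "map" : (S/NP)/PP
    [1,2] "every" : PP
  [2,4] NP   <
    [2,3] "found" : NP\N
    [3,4] "from" : NP\(NP\N)

[0,1] (S/NP)/PP  lex  "map"
[1,2] PP  lex  "every"
[0,2] S/NP  >  k=1
[2,3] NP\N  lex  "found"
[3,4] NP\(NP\N)  lex  "from"
[2,4] NP  <  k=3
[0,4] S  >  k=2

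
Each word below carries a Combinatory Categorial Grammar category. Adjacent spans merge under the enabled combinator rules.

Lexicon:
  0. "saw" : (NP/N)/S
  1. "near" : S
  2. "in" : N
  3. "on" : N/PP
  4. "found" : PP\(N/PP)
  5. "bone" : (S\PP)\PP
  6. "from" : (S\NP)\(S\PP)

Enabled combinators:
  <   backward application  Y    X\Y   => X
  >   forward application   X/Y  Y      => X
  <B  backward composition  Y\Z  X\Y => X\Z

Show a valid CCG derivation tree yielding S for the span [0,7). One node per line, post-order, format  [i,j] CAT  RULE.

[0,7] S   <
  [0,3] NP   >
    [0,2] NP/N   >
      [0,1] "saw" : (NP/N)/S
      [1,2] "near" : S
    [2,3] "in" : N
  [3,7] S\NP   <
    [3,6] S\PP   <
      [3,5] PP   <
        [3,4] "on" : N/PP
        [4,5] "found" : PP\(N/PP)
      [5,6] "bone" : (S\PP)\PP
    [6,7] "from" : (S\NP)\(S\PP)

[0,1] (NP/N)/S  lex  "saw"
[1,2] S  lex  "near"
[0,2] NP/N  >  k=1
[2,3] N  lex  "in"
[0,3] NP  >  k=2
[3,4] N/PP  lex  "on"
[4,5] PP\(N/PP)  lex  "found"
[3,5] PP  <  k=4
[5,6] (S\PP)\PP  lex  "bone"
[3,6] S\PP  <  k=5
[6,7] (S\NP)\(S\PP)  lex  "from"
[3,7] S\NP  <  k=6
[0,7] S  <  k=3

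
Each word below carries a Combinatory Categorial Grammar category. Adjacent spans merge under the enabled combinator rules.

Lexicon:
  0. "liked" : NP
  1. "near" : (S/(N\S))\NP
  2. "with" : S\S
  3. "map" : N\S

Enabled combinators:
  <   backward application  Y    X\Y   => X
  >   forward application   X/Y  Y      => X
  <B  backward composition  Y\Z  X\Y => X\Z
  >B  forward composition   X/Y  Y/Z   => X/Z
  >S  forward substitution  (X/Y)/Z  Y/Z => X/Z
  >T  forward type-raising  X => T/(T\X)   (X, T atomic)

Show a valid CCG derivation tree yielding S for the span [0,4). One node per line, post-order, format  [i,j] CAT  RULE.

[0,4] S   >
  [0,2] S/(N\S)   <
    [0,1] "liked" : NP
    [1,2] "near" : (S/(N\S))\NP
  [2,4] N\S   <B
    [2,3] "with" : S\S
    [3,4] "map" : N\S

[0,1] NP  lex  "liked"
[1,2] (S/(N\S))\NP  lex  "near"
[0,2] S/(N\S)  <  k=1
[2,3] S\S  lex  "with"
[3,4] N\S  lex  "map"
[2,4] N\S  <B  k=3
[0,4] S  >  k=2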